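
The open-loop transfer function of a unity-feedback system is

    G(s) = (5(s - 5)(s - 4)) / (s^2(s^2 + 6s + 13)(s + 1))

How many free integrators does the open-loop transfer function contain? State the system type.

The denominator has 2 factors of s at the origin (free integrators), so this is a Type 2 system.

Type 2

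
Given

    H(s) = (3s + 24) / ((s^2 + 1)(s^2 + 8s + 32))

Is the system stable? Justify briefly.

The poles can be read from the denominator factors: s = ±j, -4 ± 4j.
Since the simple pole(s) at s = ±j lie on the jω-axis with none in the right half-plane, the system is marginally stable.

marginally stable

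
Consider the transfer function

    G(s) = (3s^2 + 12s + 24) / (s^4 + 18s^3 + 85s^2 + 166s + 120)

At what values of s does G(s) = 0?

s = -2 + 2j, -2 - 2j

Set the numerator to zero: 3s^2 + 12s + 24 = 0, i.e. 3·(s^2 + 4s + 8) = 0.
Factoring: (s^2 + 4s + 8) = 0.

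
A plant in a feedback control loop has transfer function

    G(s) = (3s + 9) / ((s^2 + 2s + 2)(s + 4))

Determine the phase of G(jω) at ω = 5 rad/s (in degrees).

∠G(j5) ≈ -148.8°

At s = j5: numerator = 9 + j15, denominator = -142 - j75.
∠G = ∠num − ∠den = 59.036° − (-152.16°) = 211.2°, which wraps to -148.8°.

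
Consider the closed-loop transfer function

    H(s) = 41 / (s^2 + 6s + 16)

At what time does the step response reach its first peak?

t_p ≈ 1.187 s

Comparing s^2 + 6s + 16 to s^2 + 2ζωₙs + ωₙ²: ωₙ = 4 rad/s and ζ = 6/(2·4) = 0.75.
ζωₙ = 6/2 = 3, so ω_d = ωₙ√(1−ζ²) = √(ωₙ² − (ζωₙ)²) = √(16 − 3²) = √7 ≈ 2.646 rad/s.
t_p = π/ω_d = π/2.646 ≈ 1.187 s.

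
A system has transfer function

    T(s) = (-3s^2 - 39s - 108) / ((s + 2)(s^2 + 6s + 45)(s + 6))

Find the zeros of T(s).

s = -4, -9

Set the numerator to zero: -3s^2 - 39s - 108 = 0, i.e. -3·(s^2 + 13s + 36) = 0.
Factoring: (s + 4)(s + 9) = 0.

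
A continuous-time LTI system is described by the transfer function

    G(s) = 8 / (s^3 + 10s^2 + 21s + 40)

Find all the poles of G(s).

s = -1 + 2j, -1 - 2j, -8

The poles are the roots of the denominator s^3 + 10s^2 + 21s + 40 = 0.
Trying s = -8: the polynomial evaluates to 0, so (s + 8) is a factor.
Dividing out leaves s^2 + 2s + 5 = 0.
The quadratic formula then gives s = -1 ± 2j.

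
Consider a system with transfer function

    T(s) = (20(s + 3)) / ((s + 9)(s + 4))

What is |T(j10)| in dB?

Substitute s = j10: numerator = 60 + j200, denominator = -64 + j130.
|T(j10)| = |60 + j200| / |-64 + j130| = 208.81 / 144.90 ≈ 1.441.
In decibels: 20·log₁₀(1.441) ≈ 3.17 dB.

|T(j10)|_dB ≈ 3.17 dB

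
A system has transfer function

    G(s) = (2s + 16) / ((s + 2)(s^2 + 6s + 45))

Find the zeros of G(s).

s = -8

Set the numerator to zero: 2s + 16 = 0, i.e. 2·(s + 8) = 0.
So s = -8.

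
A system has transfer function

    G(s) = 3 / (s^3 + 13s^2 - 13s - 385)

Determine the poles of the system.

s = -7, -11, 5

The poles are the roots of the denominator s^3 + 13s^2 - 13s - 385 = 0.
Trying s = -7: the polynomial evaluates to 0, so (s + 7) is a factor.
Dividing out leaves s^2 + 6s - 55 = 0.
Factoring the quadratic: (s + 11)(s - 5) = 0.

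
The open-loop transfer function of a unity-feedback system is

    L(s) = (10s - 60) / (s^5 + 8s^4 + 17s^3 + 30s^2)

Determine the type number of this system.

Factor s from the denominator: s^5 + 8s^4 + 17s^3 + 30s^2 = s^2·(s^3 + 8s^2 + 17s + 30).
There are 2 poles at the origin, so the system is Type 2.

Type 2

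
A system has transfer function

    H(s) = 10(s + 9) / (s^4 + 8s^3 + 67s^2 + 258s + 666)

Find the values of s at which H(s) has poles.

The poles are the roots of the denominator s^4 + 8s^3 + 67s^2 + 258s + 666 = 0.
No real roots exist; factor into two real quadratics: (s^2 + 2s + 37)(s^2 + 6s + 18) = 0.
Each quadratic gives a conjugate pair via the quadratic formula.

s = -1 + 6j, -1 - 6j, -3 + 3j, -3 - 3j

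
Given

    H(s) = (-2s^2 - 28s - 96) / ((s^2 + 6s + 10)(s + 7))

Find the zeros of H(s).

s = -8, -6

Set the numerator to zero: -2s^2 - 28s - 96 = 0, i.e. -2·(s^2 + 14s + 48) = 0.
Factoring: (s + 8)(s + 6) = 0.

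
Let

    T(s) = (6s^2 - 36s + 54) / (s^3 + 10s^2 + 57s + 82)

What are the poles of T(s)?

The poles are the roots of the denominator s^3 + 10s^2 + 57s + 82 = 0.
Trying s = -2: the polynomial evaluates to 0, so (s + 2) is a factor.
Dividing out leaves s^2 + 8s + 41 = 0.
The quadratic formula then gives s = -4 ± 5j.

s = -4 + 5j, -4 - 5j, -2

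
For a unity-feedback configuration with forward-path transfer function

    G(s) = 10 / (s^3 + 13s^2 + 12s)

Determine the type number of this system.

Factor s from the denominator: s^3 + 13s^2 + 12s = s·(s^2 + 13s + 12).
There is 1 pole at the origin, so the system is Type 1.

Type 1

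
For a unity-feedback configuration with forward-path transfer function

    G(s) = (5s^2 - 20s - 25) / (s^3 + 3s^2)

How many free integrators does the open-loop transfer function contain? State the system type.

Factor s from the denominator: s^3 + 3s^2 = s^2·(s + 3).
There are 2 poles at the origin, so the system is Type 2.

Type 2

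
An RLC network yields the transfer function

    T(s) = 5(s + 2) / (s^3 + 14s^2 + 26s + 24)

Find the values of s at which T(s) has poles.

s = -1 ± j, -12

The poles are the roots of the denominator s^3 + 14s^2 + 26s + 24 = 0.
Trying s = -12: the polynomial evaluates to 0, so (s + 12) is a factor.
Dividing out leaves s^2 + 2s + 2 = 0.
The quadratic formula then gives s = -1 ± 1j.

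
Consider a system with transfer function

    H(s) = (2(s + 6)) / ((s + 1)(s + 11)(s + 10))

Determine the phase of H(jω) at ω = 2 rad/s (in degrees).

At s = j2: numerator = 12 + j4, denominator = 22 + j254.
∠H = ∠num − ∠den = 18.435° − (85.050°) = -66.61°.

∠H(j2) ≈ -66.61°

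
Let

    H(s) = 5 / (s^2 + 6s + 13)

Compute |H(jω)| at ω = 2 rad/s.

Substitute s = j2: numerator = 5, denominator = 9 + j12.
|H(j2)| = |5| / |9 + j12| = 5 / 15 ≈ 0.3333.

|H(j2)| ≈ 0.3333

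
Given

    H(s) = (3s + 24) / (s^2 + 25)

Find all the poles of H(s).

s = ±5j

The poles are the roots of the denominator s^2 + 25 = 0.
Using the quadratic formula: s = (0 ± √(-100))/2 = 0 ± 5j.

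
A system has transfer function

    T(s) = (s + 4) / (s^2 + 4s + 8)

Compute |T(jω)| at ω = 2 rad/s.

Substitute s = j2: numerator = 4 + j2, denominator = 4 + j8.
|T(j2)| = |4 + j2| / |4 + j8| = 4.4721 / 8.9443 = 0.5000.

|T(j2)| = 0.5000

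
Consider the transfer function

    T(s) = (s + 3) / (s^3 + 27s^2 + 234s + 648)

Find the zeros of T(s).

s = -3

Set the numerator to zero: s + 3 = 0.
So s = -3.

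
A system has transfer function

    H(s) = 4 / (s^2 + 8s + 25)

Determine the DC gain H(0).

At s = 0 each factor (s + a) contributes a and each (s^2 + bs + c) contributes c.
H(0) = 4·1 / ((25)) = 4/25 = 4/25.

H(0) = 4/25 ≈ 0.1600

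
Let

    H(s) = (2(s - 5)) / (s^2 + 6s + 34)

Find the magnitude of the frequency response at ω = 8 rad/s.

|H(j8)| ≈ 0.3333

Substitute s = j8: numerator = -10 + j16, denominator = -30 + j48.
|H(j8)| = |-10 + j16| / |-30 + j48| = 18.868 / 56.604 ≈ 0.3333.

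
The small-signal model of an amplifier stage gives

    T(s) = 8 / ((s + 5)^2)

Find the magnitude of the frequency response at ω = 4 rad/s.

Substitute s = j4: numerator = 8, denominator = 9 + j40.
|T(j4)| = |8| / |9 + j40| = 8 / 41 ≈ 0.1951.

|T(j4)| ≈ 0.1951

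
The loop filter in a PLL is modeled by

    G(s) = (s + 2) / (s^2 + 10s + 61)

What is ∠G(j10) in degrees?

∠G(j10) ≈ -32.62°

At s = j10: numerator = 2 + j10, denominator = -39 + j100.
∠G = ∠num − ∠den = 78.690° − (111.31°) = -32.62°.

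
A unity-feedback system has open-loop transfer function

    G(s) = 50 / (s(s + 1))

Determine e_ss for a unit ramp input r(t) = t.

G(s) has one pole at the origin.
This is a Type 1 system. Kv = lim_{s→0} s·G(s) = 50/1.
e_ss = 1/Kv = 1/(50) = 1/50 ≈ 0.02000.

e_ss = 0.02000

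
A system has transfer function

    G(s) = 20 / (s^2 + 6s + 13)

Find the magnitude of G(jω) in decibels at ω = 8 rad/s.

Substitute s = j8: numerator = 20, denominator = -51 + j48.
|G(j8)| = |20| / |-51 + j48| = 20 / 70.036 ≈ 0.2856.
In decibels: 20·log₁₀(0.2856) ≈ -10.9 dB.

|G(j8)|_dB ≈ -10.9 dB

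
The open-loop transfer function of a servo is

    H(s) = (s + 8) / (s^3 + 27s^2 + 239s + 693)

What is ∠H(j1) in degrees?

∠H(j1) ≈ -12.54°

At s = j1: numerator = 8 + j1, denominator = 666 + j238.
∠H = ∠num − ∠den = 7.1250° − (19.665°) = -12.54°.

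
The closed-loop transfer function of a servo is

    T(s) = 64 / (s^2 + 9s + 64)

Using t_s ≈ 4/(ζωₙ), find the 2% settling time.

t_s ≈ 0.8889 s

Comparing s^2 + 9s + 64 to s^2 + 2ζωₙs + ωₙ²: ωₙ = 8 rad/s and ζ = 9/(2·8) = 0.5625.
ζωₙ = 9/2 = 4.5, so t_s ≈ 4/(ζωₙ) = 4/4.5 ≈ 0.8889 s.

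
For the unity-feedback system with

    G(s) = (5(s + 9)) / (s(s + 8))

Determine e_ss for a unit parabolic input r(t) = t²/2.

G(s) has one pole at the origin.
This is a Type 1 system; Ka = lim_{s→0} s^2·G(s) = 0, so the steady-state error for a parabola input is infinite.

e_ss = ∞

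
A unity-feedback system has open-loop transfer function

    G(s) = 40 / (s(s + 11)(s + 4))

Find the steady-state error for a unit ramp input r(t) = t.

e_ss = 1.100

G(s) has one pole at the origin.
This is a Type 1 system. Kv = lim_{s→0} s·G(s) = 40/44 = 10/11.
e_ss = 1/Kv = 1/(10/11) = 11/10 ≈ 1.100.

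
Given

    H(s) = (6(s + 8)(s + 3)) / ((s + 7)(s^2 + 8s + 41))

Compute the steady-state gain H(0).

At s = 0 each factor (s + a) contributes a and each (s^2 + bs + c) contributes c.
H(0) = 6·(8) · (3) / ((7) · (41)) = 144/287 = 144/287.

H(0) = 144/287 ≈ 0.5017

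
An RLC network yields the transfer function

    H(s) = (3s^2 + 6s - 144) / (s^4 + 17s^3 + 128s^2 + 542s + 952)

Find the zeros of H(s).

Set the numerator to zero: 3s^2 + 6s - 144 = 0, i.e. 3·(s^2 + 2s - 48) = 0.
Factoring: (s - 6)(s + 8) = 0.

s = 6, -8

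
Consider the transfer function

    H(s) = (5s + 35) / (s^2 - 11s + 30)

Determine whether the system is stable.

The denominator s^2 - 11s + 30 factors as (s - 6)(s - 5), giving poles at s = 6, 5.
Since the pole(s) at s = 6, 5 lie in the right half-plane, the system is unstable.

unstable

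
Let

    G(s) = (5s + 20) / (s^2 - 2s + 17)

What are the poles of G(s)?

The poles are the roots of the denominator s^2 - 2s + 17 = 0.
Using the quadratic formula: s = (2 ± √(-64))/2 = 1 ± 4j.

s = 1 ± 4j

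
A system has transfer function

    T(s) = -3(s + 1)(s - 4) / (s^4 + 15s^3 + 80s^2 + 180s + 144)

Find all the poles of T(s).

s = -4, -6, -3, -2

The poles are the roots of the denominator s^4 + 15s^3 + 80s^2 + 180s + 144 = 0.
Trying s = -4: the polynomial evaluates to 0, so (s + 4) is a factor.
Dividing out leaves s^3 + 11s^2 + 36s + 36 = 0.
This factors further as (s + 6)(s + 3)(s + 2) = 0.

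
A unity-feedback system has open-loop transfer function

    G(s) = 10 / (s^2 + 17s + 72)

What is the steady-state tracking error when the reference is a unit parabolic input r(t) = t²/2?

G(s) has no poles at the origin.
This is a Type 0 system; Ka = lim_{s→0} s^2·G(s) = 0, so the steady-state error for a parabola input is infinite.

e_ss = ∞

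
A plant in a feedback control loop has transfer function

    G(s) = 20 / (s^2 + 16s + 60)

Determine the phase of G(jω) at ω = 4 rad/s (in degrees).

∠G(j4) ≈ -55.49°

At s = j4: numerator = 20, denominator = 44 + j64.
∠G = ∠num − ∠den = 0° − (55.491°) = -55.49°.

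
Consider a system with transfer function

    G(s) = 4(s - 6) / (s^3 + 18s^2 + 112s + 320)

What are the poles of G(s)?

The poles are the roots of the denominator s^3 + 18s^2 + 112s + 320 = 0.
Trying s = -10: the polynomial evaluates to 0, so (s + 10) is a factor.
Dividing out leaves s^2 + 8s + 32 = 0.
The quadratic formula then gives s = -4 ± 4j.

s = -4 ± 4j, -10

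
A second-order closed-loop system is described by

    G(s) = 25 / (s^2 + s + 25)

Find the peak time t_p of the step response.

Comparing s^2 + s + 25 to s^2 + 2ζωₙs + ωₙ²: ωₙ = 5 rad/s and ζ = 1/(2·5) = 0.1.
ζωₙ = 1/2 = 0.5, so ω_d = ωₙ√(1−ζ²) = √(ωₙ² − (ζωₙ)²) = √(25 − 0.5²) = √24.75 ≈ 4.975 rad/s.
t_p = π/ω_d = π/4.975 ≈ 0.6315 s.

t_p ≈ 0.6315 s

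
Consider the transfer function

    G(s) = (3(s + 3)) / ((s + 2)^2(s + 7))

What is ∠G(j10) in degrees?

At s = j10: numerator = 9 + j30, denominator = -1072 - j680.
∠G = ∠num − ∠den = 73.301° − (-147.61°) = 220.9°, which wraps to -139.1°.

∠G(j10) ≈ -139.1°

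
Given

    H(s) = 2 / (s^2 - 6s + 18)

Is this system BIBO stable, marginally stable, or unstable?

The denominator s^2 - 6s + 18 factors as (s^2 - 6s + 18), giving poles at s = 3 + 3j, 3 - 3j.
Since the pole(s) at s = 3 + 3j, 3 - 3j lie in the right half-plane, the system is unstable.

unstable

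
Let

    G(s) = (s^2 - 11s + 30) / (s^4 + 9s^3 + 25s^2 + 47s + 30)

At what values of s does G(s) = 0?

Set the numerator to zero: s^2 - 11s + 30 = 0.
Factoring: (s - 5)(s - 6) = 0.

s = 5, 6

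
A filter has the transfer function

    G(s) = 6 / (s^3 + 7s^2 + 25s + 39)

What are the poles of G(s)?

The poles are the roots of the denominator s^3 + 7s^2 + 25s + 39 = 0.
Trying s = -3: the polynomial evaluates to 0, so (s + 3) is a factor.
Dividing out leaves s^2 + 4s + 13 = 0.
The quadratic formula then gives s = -2 ± 3j.

s = -2 ± 3j, -3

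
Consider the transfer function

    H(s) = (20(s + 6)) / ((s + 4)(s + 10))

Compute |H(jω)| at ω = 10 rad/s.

Substitute s = j10: numerator = 120 + j200, denominator = -60 + j140.
|H(j10)| = |120 + j200| / |-60 + j140| = 233.24 / 152.32 ≈ 1.531.

|H(j10)| ≈ 1.531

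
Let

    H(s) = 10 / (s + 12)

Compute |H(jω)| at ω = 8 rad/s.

Substitute s = j8: numerator = 10, denominator = 12 + j8.
|H(j8)| = |10| / |12 + j8| = 10 / 14.422 ≈ 0.6934.

|H(j8)| ≈ 0.6934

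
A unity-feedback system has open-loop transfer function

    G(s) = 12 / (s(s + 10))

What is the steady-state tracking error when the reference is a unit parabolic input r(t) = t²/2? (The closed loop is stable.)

G(s) has one pole at the origin.
This is a Type 1 system; Ka = lim_{s→0} s^2·G(s) = 0, so the steady-state error for a parabola input is infinite.

e_ss = ∞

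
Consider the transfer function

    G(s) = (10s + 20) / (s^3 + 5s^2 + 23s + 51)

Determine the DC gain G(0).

G(0) = 20/51 ≈ 0.3922

Set s = 0: G(0) = (20) / (51) = 20/51.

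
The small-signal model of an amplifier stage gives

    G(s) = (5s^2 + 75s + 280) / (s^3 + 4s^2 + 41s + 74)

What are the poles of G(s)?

The poles are the roots of the denominator s^3 + 4s^2 + 41s + 74 = 0.
Trying s = -2: the polynomial evaluates to 0, so (s + 2) is a factor.
Dividing out leaves s^2 + 2s + 37 = 0.
The quadratic formula then gives s = -1 ± 6j.

s = -1 ± 6j, -2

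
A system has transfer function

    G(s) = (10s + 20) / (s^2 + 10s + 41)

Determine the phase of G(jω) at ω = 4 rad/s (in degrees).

At s = j4: numerator = 20 + j40, denominator = 25 + j40.
∠G = ∠num − ∠den = 63.435° − (57.995°) = 5.440°.

∠G(j4) ≈ 5.440°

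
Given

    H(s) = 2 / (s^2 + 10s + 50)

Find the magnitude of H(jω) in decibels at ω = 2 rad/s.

|H(j2)|_dB ≈ -28.0 dB

Substitute s = j2: numerator = 2, denominator = 46 + j20.
|H(j2)| = |2| / |46 + j20| = 2 / 50.160 ≈ 0.03987.
In decibels: 20·log₁₀(0.03987) ≈ -28.0 dB.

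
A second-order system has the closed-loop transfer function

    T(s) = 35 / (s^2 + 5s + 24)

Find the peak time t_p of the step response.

t_p ≈ 0.7457 s

Comparing s^2 + 5s + 24 to s^2 + 2ζωₙs + ωₙ²: ωₙ = √24 ≈ 4.899 rad/s and ζ = 5/(2·√24) ≈ 0.5103.
ζωₙ = 5/2 = 2.5, so ω_d = ωₙ√(1−ζ²) = √(ωₙ² − (ζωₙ)²) = √(24 − 2.5²) = √17.75 ≈ 4.213 rad/s.
t_p = π/ω_d = π/4.213 ≈ 0.7457 s.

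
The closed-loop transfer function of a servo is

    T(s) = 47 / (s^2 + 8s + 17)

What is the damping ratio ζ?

Compare the denominator to the standard form s^2 + 2ζωₙs + ωₙ².
ωₙ² = 17, so ωₙ = √17 ≈ 4.123 rad/s.
2ζωₙ = 8, so ζ = 8/(2·√17) ≈ 0.9701.

ζ ≈ 0.9701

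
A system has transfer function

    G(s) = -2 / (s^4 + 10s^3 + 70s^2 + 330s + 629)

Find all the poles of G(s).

s = -1 ± 6j, -4 ± j

The poles are the roots of the denominator s^4 + 10s^3 + 70s^2 + 330s + 629 = 0.
No real roots exist; factor into two real quadratics: (s^2 + 2s + 37)(s^2 + 8s + 17) = 0.
Each quadratic gives a conjugate pair via the quadratic formula.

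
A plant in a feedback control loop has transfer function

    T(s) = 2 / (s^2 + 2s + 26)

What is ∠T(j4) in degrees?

At s = j4: numerator = 2, denominator = 10 + j8.
∠T = ∠num − ∠den = 0° − (38.660°) = -38.66°.

∠T(j4) ≈ -38.66°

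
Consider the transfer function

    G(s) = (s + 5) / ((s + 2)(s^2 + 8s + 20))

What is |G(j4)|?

Substitute s = j4: numerator = 5 + j4, denominator = -120 + j80.
|G(j4)| = |5 + j4| / |-120 + j80| = 6.4031 / 144.22 ≈ 0.04440.

|G(j4)| ≈ 0.04440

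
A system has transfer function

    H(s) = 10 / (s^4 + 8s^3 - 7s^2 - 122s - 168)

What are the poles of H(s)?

The poles are the roots of the denominator s^4 + 8s^3 - 7s^2 - 122s - 168 = 0.
Trying s = -7: the polynomial evaluates to 0, so (s + 7) is a factor.
Dividing out leaves s^3 + s^2 - 14s - 24 = 0.
This factors further as (s - 4)(s + 2)(s + 3) = 0.

s = -7, 4, -2, -3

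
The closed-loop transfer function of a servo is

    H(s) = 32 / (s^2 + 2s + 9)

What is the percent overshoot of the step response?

%OS ≈ 32.9%

Comparing s^2 + 2s + 9 to s^2 + 2ζωₙs + ωₙ²: ωₙ = 3 rad/s and ζ = 2/(2·3) ≈ 0.3333.
%OS = 100·exp(−πζ/√(1−ζ²)) = 100·exp(−π·0.3333/√(1−0.3333²)) ≈ 32.9%.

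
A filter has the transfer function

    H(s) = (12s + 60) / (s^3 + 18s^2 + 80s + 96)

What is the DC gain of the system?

H(0) = 5/8 ≈ 0.6250

Set s = 0: H(0) = (60) / (96) = 5/8.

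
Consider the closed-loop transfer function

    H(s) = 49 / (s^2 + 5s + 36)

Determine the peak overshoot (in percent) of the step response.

%OS ≈ 23.7%

Comparing s^2 + 5s + 36 to s^2 + 2ζωₙs + ωₙ²: ωₙ = 6 rad/s and ζ = 5/(2·6) ≈ 0.4167.
%OS = 100·exp(−πζ/√(1−ζ²)) = 100·exp(−π·0.4167/√(1−0.4167²)) ≈ 23.7%.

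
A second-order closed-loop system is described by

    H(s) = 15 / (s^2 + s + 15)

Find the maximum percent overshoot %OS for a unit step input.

Comparing s^2 + s + 15 to s^2 + 2ζωₙs + ωₙ²: ωₙ = √15 ≈ 3.873 rad/s and ζ = 1/(2·√15) ≈ 0.1291.
%OS = 100·exp(−πζ/√(1−ζ²)) = 100·exp(−π·0.1291/√(1−0.1291²)) ≈ 66.4%.

%OS ≈ 66.4%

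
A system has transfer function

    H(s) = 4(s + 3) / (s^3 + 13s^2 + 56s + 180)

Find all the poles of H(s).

The poles are the roots of the denominator s^3 + 13s^2 + 56s + 180 = 0.
Trying s = -9: the polynomial evaluates to 0, so (s + 9) is a factor.
Dividing out leaves s^2 + 4s + 20 = 0.
The quadratic formula then gives s = -2 ± 4j.

s = -2 + 4j, -2 - 4j, -9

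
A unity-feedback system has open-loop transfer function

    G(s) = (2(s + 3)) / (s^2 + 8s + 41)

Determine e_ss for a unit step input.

e_ss = 0.8723

G(s) has no poles at the origin.
This is a Type 0 system. Kp = lim_{s→0} G(s) = 6/41.
e_ss = 1/(1 + Kp) = 1/(1 + 6/41) = 41/47 ≈ 0.8723.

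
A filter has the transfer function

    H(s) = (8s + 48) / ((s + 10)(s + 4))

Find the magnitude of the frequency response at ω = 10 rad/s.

|H(j10)| ≈ 0.6125

Substitute s = j10: numerator = 48 + j80, denominator = -60 + j140.
|H(j10)| = |48 + j80| / |-60 + j140| = 93.295 / 152.32 ≈ 0.6125.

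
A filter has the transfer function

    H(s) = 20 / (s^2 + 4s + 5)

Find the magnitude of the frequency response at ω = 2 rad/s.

Substitute s = j2: numerator = 20, denominator = 1 + j8.
|H(j2)| = |20| / |1 + j8| = 20 / 8.0623 ≈ 2.481.

|H(j2)| ≈ 2.481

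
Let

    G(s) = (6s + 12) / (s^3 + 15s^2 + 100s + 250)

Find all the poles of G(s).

s = -5 + 5j, -5 - 5j, -5

The poles are the roots of the denominator s^3 + 15s^2 + 100s + 250 = 0.
Trying s = -5: the polynomial evaluates to 0, so (s + 5) is a factor.
Dividing out leaves s^2 + 10s + 50 = 0.
The quadratic formula then gives s = -5 ± 5j.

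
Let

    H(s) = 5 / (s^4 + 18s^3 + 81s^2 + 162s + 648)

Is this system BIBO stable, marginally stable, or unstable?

The denominator s^4 + 18s^3 + 81s^2 + 162s + 648 factors as (s^2 + 9)(s + 12)(s + 6), giving poles at s = 3j, -3j, -12, -6.
Since the simple pole(s) at s = 3j, -3j lie on the jω-axis with none in the right half-plane, the system is marginally stable.

marginally stable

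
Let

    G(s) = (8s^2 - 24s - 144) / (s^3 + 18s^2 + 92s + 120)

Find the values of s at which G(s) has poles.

s = -10, -6, -2

The poles are the roots of the denominator s^3 + 18s^2 + 92s + 120 = 0.
Trying s = -10: the polynomial evaluates to 0, so (s + 10) is a factor.
Dividing out leaves s^2 + 8s + 12 = 0.
Factoring the quadratic: (s + 6)(s + 2) = 0.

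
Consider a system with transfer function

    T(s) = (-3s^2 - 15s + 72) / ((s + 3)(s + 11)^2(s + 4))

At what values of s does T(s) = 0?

s = 3, -8

Set the numerator to zero: -3s^2 - 15s + 72 = 0, i.e. -3·(s^2 + 5s - 24) = 0.
Factoring: (s - 3)(s + 8) = 0.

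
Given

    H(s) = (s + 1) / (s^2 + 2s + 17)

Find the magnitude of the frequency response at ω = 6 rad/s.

Substitute s = j6: numerator = 1 + j6, denominator = -19 + j12.
|H(j6)| = |1 + j6| / |-19 + j12| = 6.0828 / 22.472 ≈ 0.2707.

|H(j6)| ≈ 0.2707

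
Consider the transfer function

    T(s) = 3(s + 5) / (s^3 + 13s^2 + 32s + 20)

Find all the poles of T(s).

s = -1, -2, -10

The poles are the roots of the denominator s^3 + 13s^2 + 32s + 20 = 0.
Trying s = -1: the polynomial evaluates to 0, so (s + 1) is a factor.
Dividing out leaves s^2 + 12s + 20 = 0.
Factoring the quadratic: (s + 2)(s + 10) = 0.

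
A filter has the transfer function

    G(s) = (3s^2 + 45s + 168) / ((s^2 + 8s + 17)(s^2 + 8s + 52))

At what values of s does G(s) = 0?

s = -8, -7

Set the numerator to zero: 3s^2 + 45s + 168 = 0, i.e. 3·(s^2 + 15s + 56) = 0.
Factoring: (s + 8)(s + 7) = 0.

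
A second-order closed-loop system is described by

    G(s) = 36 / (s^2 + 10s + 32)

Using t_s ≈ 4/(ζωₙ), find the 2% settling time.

Comparing s^2 + 10s + 32 to s^2 + 2ζωₙs + ωₙ²: ωₙ = √32 ≈ 5.657 rad/s and ζ = 10/(2·√32) ≈ 0.8839.
ζωₙ = 10/2 = 5, so t_s ≈ 4/(ζωₙ) = 4/5 = 0.8000 s.

t_s ≈ 0.8000 s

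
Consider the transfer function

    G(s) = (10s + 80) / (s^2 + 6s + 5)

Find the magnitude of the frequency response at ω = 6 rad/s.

|G(j6)| ≈ 2.105

Substitute s = j6: numerator = 80 + j60, denominator = -31 + j36.
|G(j6)| = |80 + j60| / |-31 + j36| = 100 / 47.508 ≈ 2.105.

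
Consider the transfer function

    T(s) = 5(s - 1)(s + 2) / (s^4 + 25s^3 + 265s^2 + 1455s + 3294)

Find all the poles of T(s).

s = -5 ± 6j, -6, -9

The poles are the roots of the denominator s^4 + 25s^3 + 265s^2 + 1455s + 3294 = 0.
Trying s = -6: the polynomial evaluates to 0, so (s + 6) is a factor.
Dividing out leaves s^3 + 19s^2 + 151s + 549 = 0.
This factors further as (s^2 + 10s + 61)(s + 9) = 0.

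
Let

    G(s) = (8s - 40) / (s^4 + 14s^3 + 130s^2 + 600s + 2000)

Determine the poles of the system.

The poles are the roots of the denominator s^4 + 14s^3 + 130s^2 + 600s + 2000 = 0.
No real roots exist; factor into two real quadratics: (s^2 + 4s + 40)(s^2 + 10s + 50) = 0.
Each quadratic gives a conjugate pair via the quadratic formula.

s = -2 + 6j, -2 - 6j, -5 + 5j, -5 - 5j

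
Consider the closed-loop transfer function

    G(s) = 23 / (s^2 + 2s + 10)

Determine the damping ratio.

Compare the denominator to the standard form s^2 + 2ζωₙs + ωₙ².
ωₙ² = 10, so ωₙ = √10 ≈ 3.162 rad/s.
2ζωₙ = 2, so ζ = 2/(2·√10) ≈ 0.3162.
With ζ = 0.3162 the response is underdamped.

ζ ≈ 0.3162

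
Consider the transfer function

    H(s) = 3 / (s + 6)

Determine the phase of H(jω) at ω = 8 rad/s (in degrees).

At s = j8: numerator = 3, denominator = 6 + j8.
∠H = ∠num − ∠den = 0° − (53.130°) = -53.13°.

∠H(j8) ≈ -53.13°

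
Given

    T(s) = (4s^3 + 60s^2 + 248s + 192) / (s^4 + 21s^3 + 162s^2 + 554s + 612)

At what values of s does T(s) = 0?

s = -6, -1, -8

Set the numerator to zero: 4s^3 + 60s^2 + 248s + 192 = 0, i.e. 4·(s^3 + 15s^2 + 62s + 48) = 0.
Factoring: (s + 6)(s + 1)(s + 8) = 0.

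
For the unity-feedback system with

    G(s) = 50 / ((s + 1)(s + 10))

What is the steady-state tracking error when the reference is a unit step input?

e_ss = 0.1667

G(s) has no poles at the origin.
This is a Type 0 system. Kp = lim_{s→0} G(s) = 50/10 = 5.
e_ss = 1/(1 + Kp) = 1/(1 + 5) = 1/6 ≈ 0.1667.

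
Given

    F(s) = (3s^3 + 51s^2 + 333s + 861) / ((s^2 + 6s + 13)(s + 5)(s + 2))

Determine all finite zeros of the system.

s = -5 ± 4j, -7

Set the numerator to zero: 3s^3 + 51s^2 + 333s + 861 = 0, i.e. 3·(s^3 + 17s^2 + 111s + 287) = 0.
Factoring: (s^2 + 10s + 41)(s + 7) = 0.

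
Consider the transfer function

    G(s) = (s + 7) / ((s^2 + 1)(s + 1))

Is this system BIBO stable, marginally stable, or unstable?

The poles can be read from the denominator factors: s = ±j, -1.
Since the simple pole(s) at s = ±j lie on the jω-axis with none in the right half-plane, the system is marginally stable.

marginally stable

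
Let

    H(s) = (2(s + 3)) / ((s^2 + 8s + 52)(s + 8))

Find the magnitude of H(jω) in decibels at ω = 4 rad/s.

|H(j4)|_dB ≈ -32.7 dB

Substitute s = j4: numerator = 6 + j8, denominator = 160 + j400.
|H(j4)| = |6 + j8| / |160 + j400| = 10 / 430.81 ≈ 0.02321.
In decibels: 20·log₁₀(0.02321) ≈ -32.7 dB.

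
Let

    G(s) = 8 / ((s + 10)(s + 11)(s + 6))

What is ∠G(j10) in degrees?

∠G(j10) ≈ -146.3°

At s = j10: numerator = 8, denominator = -2040 + j1360.
∠G = ∠num − ∠den = 0° − (146.31°) = -146.3°.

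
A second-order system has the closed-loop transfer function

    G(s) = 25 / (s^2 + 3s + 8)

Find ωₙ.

ωₙ ≈ 2.828 rad/s

Compare the denominator to the standard form s^2 + 2ζωₙs + ωₙ².
ωₙ² = 8, so ωₙ = √8 ≈ 2.828 rad/s.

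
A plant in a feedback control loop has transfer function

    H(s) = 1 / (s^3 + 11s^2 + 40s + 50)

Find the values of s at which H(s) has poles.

The poles are the roots of the denominator s^3 + 11s^2 + 40s + 50 = 0.
Trying s = -5: the polynomial evaluates to 0, so (s + 5) is a factor.
Dividing out leaves s^2 + 6s + 10 = 0.
The quadratic formula then gives s = -3 ± 1j.

s = -3 + j, -3 - j, -5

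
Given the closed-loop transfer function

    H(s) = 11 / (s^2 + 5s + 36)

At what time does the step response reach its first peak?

Comparing s^2 + 5s + 36 to s^2 + 2ζωₙs + ωₙ²: ωₙ = 6 rad/s and ζ = 5/(2·6) ≈ 0.4167.
ζωₙ = 5/2 = 2.5, so ω_d = ωₙ√(1−ζ²) = √(ωₙ² − (ζωₙ)²) = √(36 − 2.5²) = √29.75 ≈ 5.454 rad/s.
t_p = π/ω_d = π/5.454 ≈ 0.5760 s.

t_p ≈ 0.5760 s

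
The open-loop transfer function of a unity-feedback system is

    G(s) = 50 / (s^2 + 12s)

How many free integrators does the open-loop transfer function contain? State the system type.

Factor s from the denominator: s^2 + 12s = s·(s + 12).
There is 1 pole at the origin, so the system is Type 1.

Type 1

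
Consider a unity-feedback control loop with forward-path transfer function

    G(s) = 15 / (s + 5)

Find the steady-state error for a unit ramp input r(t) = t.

e_ss = ∞

G(s) has no poles at the origin.
This is a Type 0 system; Kv = lim_{s→0} s·G(s) = 0, so the steady-state error for a ramp input is infinite.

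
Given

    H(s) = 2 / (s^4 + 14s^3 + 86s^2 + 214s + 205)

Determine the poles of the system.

The poles are the roots of the denominator s^4 + 14s^3 + 86s^2 + 214s + 205 = 0.
No real roots exist; factor into two real quadratics: (s^2 + 10s + 41)(s^2 + 4s + 5) = 0.
Each quadratic gives a conjugate pair via the quadratic formula.

s = -5 + 4j, -5 - 4j, -2 + j, -2 - j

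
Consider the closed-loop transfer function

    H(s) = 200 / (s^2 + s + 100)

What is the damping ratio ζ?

Compare the denominator to the standard form s^2 + 2ζωₙs + ωₙ².
ωₙ² = 100, so ωₙ = 10 rad/s.
2ζωₙ = 1, so ζ = 1/(2·10) = 0.05.
With ζ = 0.05 the response is underdamped.

ζ = 0.05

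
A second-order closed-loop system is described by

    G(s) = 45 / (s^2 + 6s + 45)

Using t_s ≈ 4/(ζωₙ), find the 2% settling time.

Comparing s^2 + 6s + 45 to s^2 + 2ζωₙs + ωₙ²: ωₙ = √45 ≈ 6.708 rad/s and ζ = 6/(2·√45) ≈ 0.4472.
ζωₙ = 6/2 = 3, so t_s ≈ 4/(ζωₙ) = 4/3 ≈ 1.333 s.

t_s ≈ 1.333 s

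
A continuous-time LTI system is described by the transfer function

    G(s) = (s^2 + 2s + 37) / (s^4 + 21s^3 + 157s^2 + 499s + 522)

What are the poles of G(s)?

The poles are the roots of the denominator s^4 + 21s^3 + 157s^2 + 499s + 522 = 0.
Trying s = -9: the polynomial evaluates to 0, so (s + 9) is a factor.
Dividing out leaves s^3 + 12s^2 + 49s + 58 = 0.
This factors further as (s^2 + 10s + 29)(s + 2) = 0.

s = -5 + 2j, -5 - 2j, -9, -2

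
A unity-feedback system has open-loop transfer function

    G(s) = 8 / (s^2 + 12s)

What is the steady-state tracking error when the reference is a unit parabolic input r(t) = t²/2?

e_ss = ∞

G(s) has one pole at the origin.
This is a Type 1 system; Ka = lim_{s→0} s^2·G(s) = 0, so the steady-state error for a parabola input is infinite.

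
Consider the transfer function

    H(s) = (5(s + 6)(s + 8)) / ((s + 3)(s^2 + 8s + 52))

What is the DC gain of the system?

H(0) = 20/13 ≈ 1.538

At s = 0 each factor (s + a) contributes a and each (s^2 + bs + c) contributes c.
H(0) = 5·(6) · (8) / ((3) · (52)) = 240/156 = 20/13.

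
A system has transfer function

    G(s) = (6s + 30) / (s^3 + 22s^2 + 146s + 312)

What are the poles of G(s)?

s = -5 + j, -5 - j, -12

The poles are the roots of the denominator s^3 + 22s^2 + 146s + 312 = 0.
Trying s = -12: the polynomial evaluates to 0, so (s + 12) is a factor.
Dividing out leaves s^2 + 10s + 26 = 0.
The quadratic formula then gives s = -5 ± 1j.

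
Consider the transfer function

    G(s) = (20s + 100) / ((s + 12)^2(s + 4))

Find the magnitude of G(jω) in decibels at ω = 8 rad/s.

Substitute s = j8: numerator = 100 + j160, denominator = -1216 + j1408.
|G(j8)| = |100 + j160| / |-1216 + j1408| = 188.68 / 1860.4 ≈ 0.1014.
In decibels: 20·log₁₀(0.1014) ≈ -19.9 dB.

|G(j8)|_dB ≈ -19.9 dB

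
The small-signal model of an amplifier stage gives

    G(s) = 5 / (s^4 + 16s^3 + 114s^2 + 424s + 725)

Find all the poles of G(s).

s = -3 ± 4j, -5 ± 2j

The poles are the roots of the denominator s^4 + 16s^3 + 114s^2 + 424s + 725 = 0.
No real roots exist; factor into two real quadratics: (s^2 + 6s + 25)(s^2 + 10s + 29) = 0.
Each quadratic gives a conjugate pair via the quadratic formula.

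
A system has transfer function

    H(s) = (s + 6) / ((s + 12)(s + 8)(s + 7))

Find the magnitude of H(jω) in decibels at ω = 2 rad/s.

Substitute s = j2: numerator = 6 + j2, denominator = 564 + j464.
|H(j2)| = |6 + j2| / |564 + j464| = 6.3246 / 730.34 ≈ 0.008660.
In decibels: 20·log₁₀(0.008660) ≈ -41.2 dB.

|H(j2)|_dB ≈ -41.2 dB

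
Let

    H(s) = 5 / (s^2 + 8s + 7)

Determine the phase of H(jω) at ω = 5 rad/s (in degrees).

At s = j5: numerator = 5, denominator = -18 + j40.
∠H = ∠num − ∠den = 0° − (114.23°) = -114.2°.

∠H(j5) ≈ -114.2°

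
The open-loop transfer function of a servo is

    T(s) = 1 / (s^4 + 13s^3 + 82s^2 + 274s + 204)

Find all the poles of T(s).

s = -1, -6, -3 + 5j, -3 - 5j

The poles are the roots of the denominator s^4 + 13s^3 + 82s^2 + 274s + 204 = 0.
Trying s = -1: the polynomial evaluates to 0, so (s + 1) is a factor.
Dividing out leaves s^3 + 12s^2 + 70s + 204 = 0.
This factors further as (s + 6)(s^2 + 6s + 34) = 0.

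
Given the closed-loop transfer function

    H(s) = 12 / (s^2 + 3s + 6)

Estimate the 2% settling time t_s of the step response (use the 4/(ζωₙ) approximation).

Comparing s^2 + 3s + 6 to s^2 + 2ζωₙs + ωₙ²: ωₙ = √6 ≈ 2.449 rad/s and ζ = 3/(2·√6) ≈ 0.6124.
ζωₙ = 3/2 = 1.5, so t_s ≈ 4/(ζωₙ) = 4/1.5 ≈ 2.667 s.

t_s ≈ 2.667 s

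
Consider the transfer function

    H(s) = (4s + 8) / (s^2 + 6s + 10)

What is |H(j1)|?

|H(j1)| ≈ 0.8269

Substitute s = j1: numerator = 8 + j4, denominator = 9 + j6.
|H(j1)| = |8 + j4| / |9 + j6| = 8.9443 / 10.817 ≈ 0.8269.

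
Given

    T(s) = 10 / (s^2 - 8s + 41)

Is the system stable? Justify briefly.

unstable

The denominator s^2 - 8s + 41 factors as (s^2 - 8s + 41), giving poles at s = 4 ± 5j.
Since the pole(s) at s = 4 + 5j, 4 - 5j lie in the right half-plane, the system is unstable.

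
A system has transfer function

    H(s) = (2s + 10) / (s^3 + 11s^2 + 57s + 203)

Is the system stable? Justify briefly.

stable

The denominator s^3 + 11s^2 + 57s + 203 factors as (s + 7)(s^2 + 4s + 29), giving poles at s = -7, -2 ± 5j.
Since all poles lie strictly in the left half-plane, the system is stable.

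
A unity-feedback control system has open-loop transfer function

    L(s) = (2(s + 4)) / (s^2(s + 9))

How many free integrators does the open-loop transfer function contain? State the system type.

Type 2

The denominator has 2 factors of s at the origin (free integrators), so this is a Type 2 system.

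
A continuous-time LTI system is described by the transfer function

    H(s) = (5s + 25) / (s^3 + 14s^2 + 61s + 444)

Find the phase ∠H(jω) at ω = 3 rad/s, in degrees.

At s = j3: numerator = 25 + j15, denominator = 318 + j156.
∠H = ∠num − ∠den = 30.964° − (26.131°) = 4.833°.

∠H(j3) ≈ 4.833°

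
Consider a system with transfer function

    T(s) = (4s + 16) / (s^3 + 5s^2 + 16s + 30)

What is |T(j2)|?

|T(j2)| ≈ 0.6880

Substitute s = j2: numerator = 16 + j8, denominator = 10 + j24.
|T(j2)| = |16 + j8| / |10 + j24| = 17.889 / 26 ≈ 0.6880.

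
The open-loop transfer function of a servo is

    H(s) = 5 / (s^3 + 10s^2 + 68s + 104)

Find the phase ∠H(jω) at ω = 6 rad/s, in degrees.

At s = j6: numerator = 5, denominator = -256 + j192.
∠H = ∠num − ∠den = 0° − (143.13°) = -143.1°.

∠H(j6) ≈ -143.1°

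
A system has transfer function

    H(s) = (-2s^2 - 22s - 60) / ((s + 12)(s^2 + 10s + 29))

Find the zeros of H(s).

Set the numerator to zero: -2s^2 - 22s - 60 = 0, i.e. -2·(s^2 + 11s + 30) = 0.
Factoring: (s + 6)(s + 5) = 0.

s = -6, -5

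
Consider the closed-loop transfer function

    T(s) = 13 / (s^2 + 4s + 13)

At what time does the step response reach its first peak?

t_p ≈ 1.047 s

Comparing s^2 + 4s + 13 to s^2 + 2ζωₙs + ωₙ²: ωₙ = √13 ≈ 3.606 rad/s and ζ = 4/(2·√13) ≈ 0.5547.
ζωₙ = 4/2 = 2, so ω_d = ωₙ√(1−ζ²) = √(ωₙ² − (ζωₙ)²) = √(13 − 2²) = √9 = 3 rad/s.
t_p = π/ω_d = π/3 ≈ 1.047 s.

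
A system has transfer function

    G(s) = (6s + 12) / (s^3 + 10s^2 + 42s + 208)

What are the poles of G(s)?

The poles are the roots of the denominator s^3 + 10s^2 + 42s + 208 = 0.
Trying s = -8: the polynomial evaluates to 0, so (s + 8) is a factor.
Dividing out leaves s^2 + 2s + 26 = 0.
The quadratic formula then gives s = -1 ± 5j.

s = -1 + 5j, -1 - 5j, -8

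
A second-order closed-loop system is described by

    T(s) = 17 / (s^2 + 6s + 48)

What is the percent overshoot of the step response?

Comparing s^2 + 6s + 48 to s^2 + 2ζωₙs + ωₙ²: ωₙ = √48 ≈ 6.928 rad/s and ζ = 6/(2·√48) ≈ 0.4330.
%OS = 100·exp(−πζ/√(1−ζ²)) = 100·exp(−π·0.4330/√(1−0.4330²)) ≈ 22.1%.

%OS ≈ 22.1%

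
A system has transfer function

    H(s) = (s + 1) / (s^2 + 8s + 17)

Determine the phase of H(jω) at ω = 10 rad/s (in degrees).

At s = j10: numerator = 1 + j10, denominator = -83 + j80.
∠H = ∠num − ∠den = 84.289° − (136.05°) = -51.76°.

∠H(j10) ≈ -51.76°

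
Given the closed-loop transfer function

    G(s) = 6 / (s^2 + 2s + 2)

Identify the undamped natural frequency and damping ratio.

ωₙ ≈ 1.414 rad/s, ζ ≈ 0.7071

Compare the denominator to the standard form s^2 + 2ζωₙs + ωₙ².
ωₙ² = 2, so ωₙ = √2 ≈ 1.414 rad/s.
2ζωₙ = 2, so ζ = 2/(2·√2) ≈ 0.7071.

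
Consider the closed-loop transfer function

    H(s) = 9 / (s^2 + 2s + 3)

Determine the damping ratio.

ζ ≈ 0.5774

Compare the denominator to the standard form s^2 + 2ζωₙs + ωₙ².
ωₙ² = 3, so ωₙ = √3 ≈ 1.732 rad/s.
2ζωₙ = 2, so ζ = 2/(2·√3) ≈ 0.5774.
With ζ = 0.5774 the response is underdamped.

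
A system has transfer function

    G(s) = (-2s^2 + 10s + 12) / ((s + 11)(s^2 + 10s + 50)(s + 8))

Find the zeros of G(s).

s = 6, -1

Set the numerator to zero: -2s^2 + 10s + 12 = 0, i.e. -2·(s^2 - 5s - 6) = 0.
Factoring: (s - 6)(s + 1) = 0.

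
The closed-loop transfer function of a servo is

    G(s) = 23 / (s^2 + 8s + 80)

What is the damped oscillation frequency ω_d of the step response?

Comparing s^2 + 8s + 80 to s^2 + 2ζωₙs + ωₙ²: ωₙ = √80 ≈ 8.944 rad/s and ζ = 8/(2·√80) ≈ 0.4472.
ζωₙ = 8/2 = 4, so ω_d = ωₙ√(1−ζ²) = √(ωₙ² − (ζωₙ)²) = √(80 − 4²) = √64 = 8 rad/s.

ω_d = 8 rad/s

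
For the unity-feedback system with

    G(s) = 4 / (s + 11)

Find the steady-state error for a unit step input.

G(s) has no poles at the origin.
This is a Type 0 system. Kp = lim_{s→0} G(s) = 4/11.
e_ss = 1/(1 + Kp) = 1/(1 + 4/11) = 11/15 ≈ 0.7333.

e_ss = 0.7333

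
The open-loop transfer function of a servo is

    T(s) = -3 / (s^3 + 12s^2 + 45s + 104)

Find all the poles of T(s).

s = -2 ± 3j, -8

The poles are the roots of the denominator s^3 + 12s^2 + 45s + 104 = 0.
Trying s = -8: the polynomial evaluates to 0, so (s + 8) is a factor.
Dividing out leaves s^2 + 4s + 13 = 0.
The quadratic formula then gives s = -2 ± 3j.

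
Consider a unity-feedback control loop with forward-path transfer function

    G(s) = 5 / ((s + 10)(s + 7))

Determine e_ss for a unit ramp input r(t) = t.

e_ss = ∞

G(s) has no poles at the origin.
This is a Type 0 system; Kv = lim_{s→0} s·G(s) = 0, so the steady-state error for a ramp input is infinite.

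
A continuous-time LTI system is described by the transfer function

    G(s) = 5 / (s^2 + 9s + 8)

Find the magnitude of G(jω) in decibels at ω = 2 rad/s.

|G(j2)|_dB ≈ -11.3 dB

Substitute s = j2: numerator = 5, denominator = 4 + j18.
|G(j2)| = |5| / |4 + j18| = 5 / 18.439 ≈ 0.2712.
In decibels: 20·log₁₀(0.2712) ≈ -11.3 dB.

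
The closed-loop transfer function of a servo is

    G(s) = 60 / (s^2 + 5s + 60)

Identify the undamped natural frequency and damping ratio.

ωₙ ≈ 7.746 rad/s, ζ ≈ 0.3227

Compare the denominator to the standard form s^2 + 2ζωₙs + ωₙ².
ωₙ² = 60, so ωₙ = √60 ≈ 7.746 rad/s.
2ζωₙ = 5, so ζ = 5/(2·√60) ≈ 0.3227.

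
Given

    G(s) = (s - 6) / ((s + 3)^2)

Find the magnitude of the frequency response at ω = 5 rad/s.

Substitute s = j5: numerator = -6 + j5, denominator = -16 + j30.
|G(j5)| = |-6 + j5| / |-16 + j30| = 7.8102 / 34 ≈ 0.2297.

|G(j5)| ≈ 0.2297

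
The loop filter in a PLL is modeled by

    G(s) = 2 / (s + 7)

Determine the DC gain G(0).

Set s = 0: G(0) = (2) / (7) = 2/7.

G(0) = 2/7 ≈ 0.2857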